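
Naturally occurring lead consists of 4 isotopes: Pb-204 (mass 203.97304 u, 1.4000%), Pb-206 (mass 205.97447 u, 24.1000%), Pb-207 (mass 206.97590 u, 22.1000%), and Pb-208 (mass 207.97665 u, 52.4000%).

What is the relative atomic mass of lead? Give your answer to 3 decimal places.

Ar = Σ fᵢ·mᵢ = 0.014000 × 203.97304 + 0.241000 × 205.97447 + 0.221000 × 206.97590 + 0.524000 × 207.97665
= 2.855623 + 49.639847 + 45.741674 + 108.979765 = 207.216909 u

207.217 u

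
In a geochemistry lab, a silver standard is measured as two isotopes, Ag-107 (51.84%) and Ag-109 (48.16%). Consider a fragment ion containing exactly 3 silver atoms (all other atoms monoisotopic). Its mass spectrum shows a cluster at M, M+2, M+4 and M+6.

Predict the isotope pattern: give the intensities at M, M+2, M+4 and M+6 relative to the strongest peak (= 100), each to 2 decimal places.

Each Ag atom is independently Ag-107 (p = 0.5184) or Ag-109 (q = 0.4816); the cluster is the binomial expansion (p + q)^3.
P(M) = 0.5184^3 = 0.139314
P(M+2) = 3 × 0.5184^2 × 0.4816^1 = 0.388273
P(M+4) = 3 × 0.5184^1 × 0.4816^2 = 0.360711
P(M+6) = 0.4816^3 = 0.111702
The M+2 peak is largest (0.388273); scaling to 100 gives 35.88 : 100.00 : 92.90 : 28.77.

35.88 : 100.00 : 92.90 : 28.77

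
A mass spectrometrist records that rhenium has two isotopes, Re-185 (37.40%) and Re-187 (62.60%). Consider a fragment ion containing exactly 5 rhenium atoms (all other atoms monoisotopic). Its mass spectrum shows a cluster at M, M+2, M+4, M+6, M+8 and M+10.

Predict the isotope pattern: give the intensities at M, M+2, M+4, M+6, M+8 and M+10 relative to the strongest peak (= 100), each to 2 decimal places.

Each Re atom is independently Re-185 (p = 0.3740) or Re-187 (q = 0.6260); the cluster is the binomial expansion (p + q)^5.
P(M) = 0.3740^5 = 0.007317
P(M+2) = 5 × 0.3740^4 × 0.6260^1 = 0.061239
P(M+4) = 10 × 0.3740^3 × 0.6260^2 = 0.205005
P(M+6) = 10 × 0.3740^2 × 0.6260^3 = 0.343136
P(M+8) = 5 × 0.3740^1 × 0.6260^4 = 0.287170
P(M+10) = 0.6260^5 = 0.096133
The M+6 peak is largest (0.343136); scaling to 100 gives 2.13 : 17.85 : 59.74 : 100.00 : 83.69 : 28.02.

2.13 : 17.85 : 59.74 : 100.00 : 83.69 : 28.02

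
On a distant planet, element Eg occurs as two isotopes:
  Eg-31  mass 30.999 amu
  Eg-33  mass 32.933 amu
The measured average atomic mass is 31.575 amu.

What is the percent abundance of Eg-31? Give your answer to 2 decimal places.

70.22%

With x = fraction of Eg-31 (so Eg-33 is 1 − x):
30.999·x + 32.933·(1 − x) = 31.575
(30.999 − 32.933)·x = 31.575 − 32.933
x = -1.358 / -1.934 = 0.70217 → 70.22% Eg-31, 29.78% Eg-33.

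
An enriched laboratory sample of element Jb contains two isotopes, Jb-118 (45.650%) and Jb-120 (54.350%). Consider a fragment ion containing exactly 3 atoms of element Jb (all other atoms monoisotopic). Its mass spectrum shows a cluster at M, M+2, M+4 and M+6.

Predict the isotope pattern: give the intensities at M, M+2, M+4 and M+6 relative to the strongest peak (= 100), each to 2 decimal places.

23.52 : 83.99 : 100.00 : 39.69

Expanding (0.45650 + 0.54350)^3:
P(M) = 0.45650^3 = 0.095131
P(M+2) = 3 × 0.45650^2 × 0.54350^1 = 0.339784
P(M+4) = 3 × 0.45650^1 × 0.54350^2 = 0.404540
P(M+6) = 0.54350^3 = 0.160546
The M+4 peak is largest (0.404540); scaling to 100 gives 23.52 : 83.99 : 100.00 : 39.69.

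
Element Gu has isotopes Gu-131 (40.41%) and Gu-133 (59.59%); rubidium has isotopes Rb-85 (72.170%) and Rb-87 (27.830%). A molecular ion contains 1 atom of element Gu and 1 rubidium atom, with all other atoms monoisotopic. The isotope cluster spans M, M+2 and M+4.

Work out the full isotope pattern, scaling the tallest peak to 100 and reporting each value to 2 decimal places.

53.76 : 100.00 : 30.57

Element Gu pattern (n=1): 0.4041 : 0.5959
Rubidium pattern (n=1): 0.7217 : 0.2783
Convolve the two distributions (both contribute in 2-u steps):
  M: 0.4041×0.7217 = 0.291639
  M+2: 0.4041×0.2783 + 0.5959×0.7217 = 0.542522
  M+4: 0.5959×0.2783 = 0.165839
Scale to base peak (0.542522) = 100: 53.76 : 100.00 : 30.57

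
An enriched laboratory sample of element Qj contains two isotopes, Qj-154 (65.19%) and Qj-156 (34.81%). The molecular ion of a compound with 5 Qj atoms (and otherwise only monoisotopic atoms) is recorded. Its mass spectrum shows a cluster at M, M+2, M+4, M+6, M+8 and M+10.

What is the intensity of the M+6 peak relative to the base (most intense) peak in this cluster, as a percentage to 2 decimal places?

Binomial terms of (0.6519 + 0.3481)^5: M 0.1177, M+2 0.3143, M+4 0.3357, M+6 0.1793, M+8 0.0479, M+10 0.0051 → M+4 is the base peak.
P(M+4) = C(5,2) × 0.6519^3 × 0.3481^2 = 10 × 0.2770403 × 0.12117361 = 0.335700 (base)
P(M+6) = C(5,3) × 0.6519^2 × 0.3481^3 = 10 × 0.42497361 × 0.04218053 = 0.179256
Relative intensity = 0.179256 / 0.335700 × 100 = 53.40

53.40%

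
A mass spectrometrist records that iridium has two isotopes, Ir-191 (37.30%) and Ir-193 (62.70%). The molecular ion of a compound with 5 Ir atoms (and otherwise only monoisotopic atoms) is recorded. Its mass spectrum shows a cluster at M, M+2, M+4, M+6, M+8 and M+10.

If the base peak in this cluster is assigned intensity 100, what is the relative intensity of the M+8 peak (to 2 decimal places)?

Term probabilities: M 0.0072, M+2 0.0607, M+4 0.2040, M+6 0.3429, M+8 0.2882, M+10 0.0969. Base peak = M+6.
P(M+6) = C(5,3) × 0.3730^2 × 0.6270^3 = 10 × 0.139129 × 0.24649188 = 0.342942 (base)
P(M+8) = C(5,4) × 0.3730^1 × 0.6270^4 = 5 × 0.3730 × 0.15455041 = 0.288237
Relative intensity = 0.288237 / 0.342942 × 100 = 84.05

84.05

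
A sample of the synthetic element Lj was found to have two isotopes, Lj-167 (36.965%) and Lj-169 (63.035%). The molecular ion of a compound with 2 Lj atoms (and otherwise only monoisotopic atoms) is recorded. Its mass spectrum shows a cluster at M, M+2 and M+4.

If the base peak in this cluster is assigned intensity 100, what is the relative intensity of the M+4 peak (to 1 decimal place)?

85.3

(0.36965 + 0.63035)^2 gives M 0.1366, M+2 0.4660, M+4 0.3973; the largest is M+2.
P(M+2) = C(2,1) × 0.36965^1 × 0.63035^1 = 2 × 0.36965 × 0.63035 = 0.466018 (base)
P(M+4) = C(2,2) × 0.36965^0 × 0.63035^2 = 1 × 1.0000 × 0.39734112 = 0.397341
Relative intensity = 0.397341 / 0.466018 × 100 = 85.3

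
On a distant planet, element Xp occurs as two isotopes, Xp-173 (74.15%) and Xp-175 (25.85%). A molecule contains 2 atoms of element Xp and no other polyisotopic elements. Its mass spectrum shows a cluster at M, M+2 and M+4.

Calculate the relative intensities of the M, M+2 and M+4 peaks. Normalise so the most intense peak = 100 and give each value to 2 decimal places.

100.00 : 69.72 : 12.15

Expanding (0.7415 + 0.2585)^2:
P(M) = 0.7415^2 = 0.549822
P(M+2) = 2 × 0.7415^1 × 0.2585^1 = 0.383355
P(M+4) = 0.2585^2 = 0.066822
The M peak is largest (0.549822); scaling to 100 gives 100.00 : 69.72 : 12.15.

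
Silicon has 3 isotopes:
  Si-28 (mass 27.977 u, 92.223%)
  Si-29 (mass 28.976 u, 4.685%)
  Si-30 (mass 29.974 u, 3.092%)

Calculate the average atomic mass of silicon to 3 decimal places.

28.086 u

Ar = Σ fᵢ·mᵢ = 0.92223 × 27.977 + 0.04685 × 28.976 + 0.03092 × 29.974
= 25.8012 + 1.3575 + 0.9268 = 28.0855 u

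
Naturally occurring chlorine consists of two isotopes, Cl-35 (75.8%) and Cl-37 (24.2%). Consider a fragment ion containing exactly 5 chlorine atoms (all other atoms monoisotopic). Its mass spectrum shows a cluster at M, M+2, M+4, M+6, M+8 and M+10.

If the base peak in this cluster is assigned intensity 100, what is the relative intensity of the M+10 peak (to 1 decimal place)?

0.2

(0.758 + 0.242)^5 gives M 0.2502, M+2 0.3994, M+4 0.2551, M+6 0.0814, M+8 0.0130, M+10 0.0008; the largest is M+2.
P(M+2) = C(5,1) × 0.758^4 × 0.242^1 = 5 × 0.33012379 × 0.2420 = 0.399450 (base)
P(M+10) = C(5,5) × 0.758^0 × 0.242^5 = 1 × 1.0000 × 0.00083 = 0.000830
Relative intensity = 0.000830 / 0.399450 × 100 = 0.2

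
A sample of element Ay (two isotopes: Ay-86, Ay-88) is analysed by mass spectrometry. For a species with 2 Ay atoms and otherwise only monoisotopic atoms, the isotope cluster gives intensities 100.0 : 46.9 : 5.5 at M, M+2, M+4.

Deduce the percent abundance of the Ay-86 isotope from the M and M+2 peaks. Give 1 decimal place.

81.0%

Write p for the Ay-86 fraction. I(M+2)/I(M) = [C(2,1)·p^1·(1−p)] / p^2 = 2·(1−p)/p = 46.9/100.0 = 0.4690
(1−p)/p = 0.4690/2 = 0.2345  ⇒  p = 1/(1 + 0.2345) = 0.8100
Ay-86: 81.0%, Ay-88: 19.0%.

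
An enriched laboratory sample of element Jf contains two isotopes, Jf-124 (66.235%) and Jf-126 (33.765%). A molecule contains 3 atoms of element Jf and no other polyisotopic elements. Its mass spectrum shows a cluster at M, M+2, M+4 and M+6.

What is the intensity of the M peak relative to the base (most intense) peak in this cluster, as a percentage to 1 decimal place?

65.4%

(0.66235 + 0.33765)^3 gives M 0.2906, M+2 0.4444, M+4 0.2265, M+6 0.0385; the largest is M+2.
P(M+2) = C(3,1) × 0.66235^2 × 0.33765^1 = 3 × 0.43870752 × 0.33765 = 0.444389 (base)
P(M) = C(3,0) × 0.66235^3 × 0.33765^0 = 1 × 0.29057793 × 1.0000 = 0.290578
Relative intensity = 0.290578 / 0.444389 × 100 = 65.4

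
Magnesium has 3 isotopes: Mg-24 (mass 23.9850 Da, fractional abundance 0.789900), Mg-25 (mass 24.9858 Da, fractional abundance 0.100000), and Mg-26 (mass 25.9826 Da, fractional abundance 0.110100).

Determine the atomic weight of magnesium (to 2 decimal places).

24.31 Da

Weight each isotope mass by its fractional abundance: 0.789900 × 23.9850 + 0.100000 × 24.9858 + 0.110100 × 25.9826
= 18.94575 + 2.49858 + 2.86068 = 24.30501 Da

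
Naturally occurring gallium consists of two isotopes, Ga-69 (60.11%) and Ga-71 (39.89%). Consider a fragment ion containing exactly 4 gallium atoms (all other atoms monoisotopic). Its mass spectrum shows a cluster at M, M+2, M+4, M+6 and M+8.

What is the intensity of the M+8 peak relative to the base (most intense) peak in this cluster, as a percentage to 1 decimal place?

Term probabilities: M 0.1306, M+2 0.3465, M+4 0.3450, M+6 0.1526, M+8 0.0253. Base peak = M+2.
P(M+2) = C(4,1) × 0.6011^3 × 0.3989^1 = 4 × 0.21719018 × 0.3989 = 0.346549 (base)
P(M+8) = C(4,4) × 0.6011^0 × 0.3989^4 = 1 × 1.0000 × 0.02531956 = 0.025320
Relative intensity = 0.025320 / 0.346549 × 100 = 7.3

7.3%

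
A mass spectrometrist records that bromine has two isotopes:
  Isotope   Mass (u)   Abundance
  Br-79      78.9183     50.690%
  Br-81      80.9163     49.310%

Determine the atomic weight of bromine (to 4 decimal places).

79.9035 u

Weight each isotope mass by its fractional abundance: 0.50690 × 78.9183 + 0.49310 × 80.9163
= 40.00369 + 39.89983 = 79.90352 u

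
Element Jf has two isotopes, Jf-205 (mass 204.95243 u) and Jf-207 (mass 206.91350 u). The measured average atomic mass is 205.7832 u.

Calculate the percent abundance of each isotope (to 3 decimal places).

Let x be the fractional abundance of Jf-205; then Jf-207 has abundance 1 − x.
204.95243·x + 206.91350·(1 − x) = 205.7832
(204.95243 − 206.91350)·x = 205.7832 − 206.91350
x = -1.13030 / -1.96107 = 0.57637 → 57.637% Jf-205, 42.363% Jf-207.

Jf-205: 57.637%, Jf-207: 42.363%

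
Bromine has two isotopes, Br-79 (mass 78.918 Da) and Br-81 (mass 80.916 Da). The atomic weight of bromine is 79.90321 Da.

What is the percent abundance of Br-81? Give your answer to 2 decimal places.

With x = fraction of Br-79 (so Br-81 is 1 − x):
78.918·x + 80.916·(1 − x) = 79.90321
(78.918 − 80.916)·x = 79.90321 − 80.916
x = -1.01279 / -1.998 = 0.50690 → 50.69% Br-79, 49.31% Br-81.

49.31%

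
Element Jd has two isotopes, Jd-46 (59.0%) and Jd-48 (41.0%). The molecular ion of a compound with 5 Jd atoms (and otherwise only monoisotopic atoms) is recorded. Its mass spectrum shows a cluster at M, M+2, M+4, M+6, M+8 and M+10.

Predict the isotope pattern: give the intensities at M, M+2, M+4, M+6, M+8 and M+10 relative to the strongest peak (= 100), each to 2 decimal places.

20.71 : 71.95 : 100.00 : 69.49 : 24.15 : 3.36

Each Jd atom is independently Jd-46 (p = 0.590) or Jd-48 (q = 0.410); the cluster is the binomial expansion (p + q)^5.
P(M) = 0.590^5 = 0.071492
P(M+2) = 5 × 0.590^4 × 0.410^1 = 0.248406
P(M+4) = 10 × 0.590^3 × 0.410^2 = 0.345242
P(M+6) = 10 × 0.590^2 × 0.410^3 = 0.239914
P(M+8) = 5 × 0.590^1 × 0.410^4 = 0.083360
P(M+10) = 0.410^5 = 0.011586
The M+4 peak is largest (0.345242); scaling to 100 gives 20.71 : 71.95 : 100.00 : 69.49 : 24.15 : 3.36.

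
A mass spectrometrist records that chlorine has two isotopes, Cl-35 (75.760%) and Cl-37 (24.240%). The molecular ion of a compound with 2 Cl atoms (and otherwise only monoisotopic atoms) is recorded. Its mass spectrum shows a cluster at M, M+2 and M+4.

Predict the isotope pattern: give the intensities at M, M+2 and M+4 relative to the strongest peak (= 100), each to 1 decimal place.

100.0 : 64.0 : 10.2

The 2 Cl atoms are independent, so intensities follow the terms of (0.75760 + 0.24240)^2.
P(M) = 0.75760^2 = 0.573958
P(M+2) = 2 × 0.75760^1 × 0.24240^1 = 0.367284
P(M+4) = 0.24240^2 = 0.058758
The M peak is largest (0.573958); scaling to 100 gives 100.0 : 64.0 : 10.2.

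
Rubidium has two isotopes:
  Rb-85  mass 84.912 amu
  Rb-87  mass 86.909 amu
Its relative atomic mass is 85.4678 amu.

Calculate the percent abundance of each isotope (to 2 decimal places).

Rb-85: 72.17%, Rb-87: 27.83%

Writing the weighted mean with unknown fraction x of Rb-85:
84.912·x + 86.909·(1 − x) = 85.4678
(84.912 − 86.909)·x = 85.4678 − 86.909
x = -1.4412 / -1.997 = 0.72168 → 72.17% Rb-85, 27.83% Rb-87.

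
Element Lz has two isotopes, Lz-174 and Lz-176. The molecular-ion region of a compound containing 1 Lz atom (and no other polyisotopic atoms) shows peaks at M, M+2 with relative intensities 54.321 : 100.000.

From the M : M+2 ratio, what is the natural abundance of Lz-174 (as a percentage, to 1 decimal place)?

Let p = fractional abundance of Lz-174. I(M+2)/I(M) = [C(1,1)·p^0·(1−p)] / p^1 = 1·(1−p)/p = 100.000/54.321 = 1.8409
(1−p)/p = 1.8409/1 = 1.8409  ⇒  p = 1/(1 + 1.8409) = 0.3520
Lz-174: 35.2%, Lz-176: 64.8%.

35.2%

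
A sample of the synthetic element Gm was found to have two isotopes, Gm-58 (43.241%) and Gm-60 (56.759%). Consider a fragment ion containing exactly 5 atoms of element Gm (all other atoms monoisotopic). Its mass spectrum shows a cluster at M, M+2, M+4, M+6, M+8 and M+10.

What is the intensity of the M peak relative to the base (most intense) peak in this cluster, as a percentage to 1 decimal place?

Term probabilities: M 0.0151, M+2 0.0992, M+4 0.2605, M+6 0.3419, M+8 0.2244, M+10 0.0589. Base peak = M+6.
P(M+6) = C(5,3) × 0.43241^2 × 0.56759^3 = 10 × 0.18697841 × 0.18285389 = 0.341897 (base)
P(M) = C(5,0) × 0.43241^5 × 0.56759^0 = 1 × 0.01511745 × 1.0000 = 0.015117
Relative intensity = 0.015117 / 0.341897 × 100 = 4.4

4.4%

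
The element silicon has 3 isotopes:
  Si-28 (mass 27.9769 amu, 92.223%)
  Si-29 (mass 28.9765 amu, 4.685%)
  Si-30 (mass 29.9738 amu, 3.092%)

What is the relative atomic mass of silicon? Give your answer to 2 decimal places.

28.09 amu

Average mass = Σ (abundance × isotope mass) = 0.92223 × 27.9769 + 0.04685 × 28.9765 + 0.03092 × 29.9738
= 25.80114 + 1.35755 + 0.92679 = 28.08548 amu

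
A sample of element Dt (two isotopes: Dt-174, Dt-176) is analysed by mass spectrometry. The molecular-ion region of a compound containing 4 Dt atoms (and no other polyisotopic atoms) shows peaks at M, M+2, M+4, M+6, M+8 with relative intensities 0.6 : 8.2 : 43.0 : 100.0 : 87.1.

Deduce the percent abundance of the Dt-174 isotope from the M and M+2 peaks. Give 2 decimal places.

If p is the fraction of Dt that is Dt-174, then I(M+2)/I(M) = [C(4,1)·p^3·(1−p)] / p^4 = 4·(1−p)/p = 8.2/0.6 = 13.6667
(1−p)/p = 13.6667/4 = 3.4167  ⇒  p = 1/(1 + 3.4167) = 0.2264
Dt-174: 22.64%, Dt-176: 77.36%.

22.64%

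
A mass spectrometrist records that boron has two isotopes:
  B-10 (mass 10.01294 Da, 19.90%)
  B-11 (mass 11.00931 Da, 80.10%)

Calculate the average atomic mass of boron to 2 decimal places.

Ar = Σ fᵢ·mᵢ = 0.1990 × 10.01294 + 0.8010 × 11.00931
= 1.992575 + 8.818457 = 10.811032 Da

10.81 Da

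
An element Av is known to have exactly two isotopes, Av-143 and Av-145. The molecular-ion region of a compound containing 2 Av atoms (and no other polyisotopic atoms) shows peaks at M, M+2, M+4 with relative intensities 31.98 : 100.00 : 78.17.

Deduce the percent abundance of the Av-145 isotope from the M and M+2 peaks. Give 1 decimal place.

61.0%

Write p for the Av-143 fraction. I(M+2)/I(M) = [C(2,1)·p^1·(1−p)] / p^2 = 2·(1−p)/p = 100.00/31.98 = 3.1270
(1−p)/p = 3.1270/2 = 1.5635  ⇒  p = 1/(1 + 1.5635) = 0.3901
Av-143: 39.0%, Av-145: 61.0%.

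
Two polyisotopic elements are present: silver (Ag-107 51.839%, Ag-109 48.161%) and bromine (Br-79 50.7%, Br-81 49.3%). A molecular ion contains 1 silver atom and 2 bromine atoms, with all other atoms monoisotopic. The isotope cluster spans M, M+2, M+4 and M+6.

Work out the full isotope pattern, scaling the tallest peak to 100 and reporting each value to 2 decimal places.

34.80 : 100.00 : 95.77 : 30.57

Silver pattern (n=1): 0.51839 : 0.48161
Bromine pattern (n=2): 0.257049 : 0.499902 : 0.243049
Convolve the two distributions (both contribute in 2-u steps):
  M: 0.51839×0.257049 = 0.133252
  M+2: 0.51839×0.499902 + 0.48161×0.257049 = 0.382942
  M+4: 0.51839×0.243049 + 0.48161×0.499902 = 0.366752
  M+6: 0.48161×0.243049 = 0.117055
Scale to base peak (0.382942) = 100: 34.80 : 100.00 : 95.77 : 30.57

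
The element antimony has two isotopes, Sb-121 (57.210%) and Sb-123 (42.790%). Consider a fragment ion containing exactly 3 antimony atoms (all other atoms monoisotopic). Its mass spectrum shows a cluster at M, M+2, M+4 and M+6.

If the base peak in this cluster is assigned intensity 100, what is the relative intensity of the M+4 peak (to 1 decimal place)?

Binomial terms of (0.57210 + 0.42790)^3: M 0.1872, M+2 0.4202, M+4 0.3143, M+6 0.0783 → M+2 is the base peak.
P(M+2) = C(3,1) × 0.57210^2 × 0.42790^1 = 3 × 0.32729841 × 0.4279 = 0.420153 (base)
P(M+4) = C(3,2) × 0.57210^1 × 0.42790^2 = 3 × 0.5721 × 0.18309841 = 0.314252
Relative intensity = 0.314252 / 0.420153 × 100 = 74.8

74.8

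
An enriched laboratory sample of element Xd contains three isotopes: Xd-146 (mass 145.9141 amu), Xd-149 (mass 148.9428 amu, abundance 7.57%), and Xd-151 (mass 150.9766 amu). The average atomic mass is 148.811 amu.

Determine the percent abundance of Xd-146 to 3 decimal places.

The remaining 92.43% is split between Xd-146 (fraction x) and Xd-151 (fraction 0.9243 − x).
Substituting: 145.9141x + 150.9766(0.9243 − x) = 137.53603004
(145.9141 − 150.9766)x = -2.01164134  ⇒  x = 0.39736, y = 0.52694
Xd-146: 39.736%, Xd-151: 52.694%.

39.736%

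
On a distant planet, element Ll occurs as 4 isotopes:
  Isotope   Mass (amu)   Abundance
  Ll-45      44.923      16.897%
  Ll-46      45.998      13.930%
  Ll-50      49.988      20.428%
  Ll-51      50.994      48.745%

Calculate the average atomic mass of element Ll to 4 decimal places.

49.0667 amu

Weight each isotope mass by its fractional abundance: 0.16897 × 44.923 + 0.13930 × 45.998 + 0.20428 × 49.988 + 0.48745 × 50.994
= 7.59064 + 6.40752 + 10.21155 + 24.85703 = 49.06674 amu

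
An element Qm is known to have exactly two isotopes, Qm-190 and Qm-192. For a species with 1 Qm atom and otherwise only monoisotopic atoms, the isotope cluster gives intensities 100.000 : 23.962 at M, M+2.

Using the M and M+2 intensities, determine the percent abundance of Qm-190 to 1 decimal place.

80.7%

Write p for the Qm-190 fraction. I(M+2)/I(M) = [C(1,1)·p^0·(1−p)] / p^1 = 1·(1−p)/p = 23.962/100.000 = 0.2396
(1−p)/p = 0.2396/1 = 0.2396  ⇒  p = 1/(1 + 0.2396) = 0.8067
Qm-190: 80.7%, Qm-192: 19.3%.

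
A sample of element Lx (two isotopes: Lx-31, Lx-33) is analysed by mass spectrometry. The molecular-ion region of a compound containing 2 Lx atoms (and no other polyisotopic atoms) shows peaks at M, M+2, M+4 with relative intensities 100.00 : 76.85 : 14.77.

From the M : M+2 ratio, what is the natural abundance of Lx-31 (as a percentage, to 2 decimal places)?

72.24%

Let p = fractional abundance of Lx-31. I(M+2)/I(M) = [C(2,1)·p^1·(1−p)] / p^2 = 2·(1−p)/p = 76.85/100.00 = 0.7685
(1−p)/p = 0.7685/2 = 0.3842  ⇒  p = 1/(1 + 0.3842) = 0.7224
Lx-31: 72.24%, Lx-33: 27.76%.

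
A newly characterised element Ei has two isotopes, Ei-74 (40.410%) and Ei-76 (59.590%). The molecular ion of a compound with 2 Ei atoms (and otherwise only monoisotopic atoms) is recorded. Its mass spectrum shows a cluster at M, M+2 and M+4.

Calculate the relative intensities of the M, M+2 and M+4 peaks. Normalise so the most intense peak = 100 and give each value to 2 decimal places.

Each Ei atom is independently Ei-74 (p = 0.40410) or Ei-76 (q = 0.59590); the cluster is the binomial expansion (p + q)^2.
P(M) = 0.40410^2 = 0.163297
P(M+2) = 2 × 0.40410^1 × 0.59590^1 = 0.481606
P(M+4) = 0.59590^2 = 0.355097
The M+2 peak is largest (0.481606); scaling to 100 gives 33.91 : 100.00 : 73.73.

33.91 : 100.00 : 73.73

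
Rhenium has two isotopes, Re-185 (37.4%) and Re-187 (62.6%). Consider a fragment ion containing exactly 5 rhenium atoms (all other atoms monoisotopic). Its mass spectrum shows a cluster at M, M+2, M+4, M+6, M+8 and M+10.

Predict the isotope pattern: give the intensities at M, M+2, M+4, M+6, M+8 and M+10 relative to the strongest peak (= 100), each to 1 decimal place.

2.1 : 17.8 : 59.7 : 100.0 : 83.7 : 28.0

Expanding (0.374 + 0.626)^5:
P(M) = 0.374^5 = 0.007317
P(M+2) = 5 × 0.374^4 × 0.626^1 = 0.061239
P(M+4) = 10 × 0.374^3 × 0.626^2 = 0.205005
P(M+6) = 10 × 0.374^2 × 0.626^3 = 0.343136
P(M+8) = 5 × 0.374^1 × 0.626^4 = 0.287170
P(M+10) = 0.626^5 = 0.096133
The M+6 peak is largest (0.343136); scaling to 100 gives 2.1 : 17.8 : 59.7 : 100.0 : 83.7 : 28.0.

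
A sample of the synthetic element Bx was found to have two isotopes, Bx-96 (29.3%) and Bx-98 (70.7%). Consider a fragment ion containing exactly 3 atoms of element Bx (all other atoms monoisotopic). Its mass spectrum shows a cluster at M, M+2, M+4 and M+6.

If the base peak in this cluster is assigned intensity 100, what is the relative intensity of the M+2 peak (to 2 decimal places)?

41.44

Binomial terms of (0.293 + 0.707)^3: M 0.0252, M+2 0.1821, M+4 0.4394, M+6 0.3534 → M+4 is the base peak.
P(M+4) = C(3,2) × 0.293^1 × 0.707^2 = 3 × 0.2930 × 0.499849 = 0.439367 (base)
P(M+2) = C(3,1) × 0.293^2 × 0.707^1 = 3 × 0.085849 × 0.7070 = 0.182086
Relative intensity = 0.182086 / 0.439367 × 100 = 41.44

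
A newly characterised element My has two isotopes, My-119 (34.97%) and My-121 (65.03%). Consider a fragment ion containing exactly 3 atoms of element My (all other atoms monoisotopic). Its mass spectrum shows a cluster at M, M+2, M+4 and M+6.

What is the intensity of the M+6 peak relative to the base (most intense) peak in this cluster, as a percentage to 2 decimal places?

61.99%

Term probabilities: M 0.0428, M+2 0.2386, M+4 0.4437, M+6 0.2750. Base peak = M+4.
P(M+4) = C(3,2) × 0.3497^1 × 0.6503^2 = 3 × 0.3497 × 0.42289009 = 0.443654 (base)
P(M+6) = C(3,3) × 0.3497^0 × 0.6503^3 = 1 × 1.0000 × 0.27500543 = 0.275005
Relative intensity = 0.275005 / 0.443654 × 100 = 61.99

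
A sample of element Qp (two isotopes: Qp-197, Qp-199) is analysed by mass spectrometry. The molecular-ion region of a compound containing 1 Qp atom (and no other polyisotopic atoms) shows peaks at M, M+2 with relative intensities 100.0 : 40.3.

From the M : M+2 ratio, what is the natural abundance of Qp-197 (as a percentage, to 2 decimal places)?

71.28%

Write p for the Qp-197 fraction. I(M+2)/I(M) = [C(1,1)·p^0·(1−p)] / p^1 = 1·(1−p)/p = 40.3/100.0 = 0.4030
(1−p)/p = 0.4030/1 = 0.4030  ⇒  p = 1/(1 + 0.4030) = 0.7128
Qp-197: 71.28%, Qp-199: 28.72%.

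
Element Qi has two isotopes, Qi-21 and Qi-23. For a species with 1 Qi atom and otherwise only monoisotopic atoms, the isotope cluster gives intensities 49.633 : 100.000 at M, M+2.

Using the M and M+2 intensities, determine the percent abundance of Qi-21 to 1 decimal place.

Write p for the Qi-21 fraction. I(M+2)/I(M) = [C(1,1)·p^0·(1−p)] / p^1 = 1·(1−p)/p = 100.000/49.633 = 2.0148
(1−p)/p = 2.0148/1 = 2.0148  ⇒  p = 1/(1 + 2.0148) = 0.3317
Qi-21: 33.2%, Qi-23: 66.8%.

33.2%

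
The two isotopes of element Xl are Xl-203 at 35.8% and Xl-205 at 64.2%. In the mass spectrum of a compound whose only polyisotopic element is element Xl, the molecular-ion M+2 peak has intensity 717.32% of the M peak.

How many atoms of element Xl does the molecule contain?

4

For n independent Xl atoms, I(M+2)/I(M) = n · (abundance Xl-205) / (abundance Xl-203) = n · 0.642/0.358.
n = 7.1732 × 0.358/0.642 = 4.00 ≈ 4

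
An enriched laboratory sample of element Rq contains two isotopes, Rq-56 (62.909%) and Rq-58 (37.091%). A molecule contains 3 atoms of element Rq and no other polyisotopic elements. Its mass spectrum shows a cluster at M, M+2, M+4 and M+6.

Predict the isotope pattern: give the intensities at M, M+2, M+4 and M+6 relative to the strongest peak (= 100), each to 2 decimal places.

56.54 : 100.00 : 58.96 : 11.59

The 3 Rq atoms are independent, so intensities follow the terms of (0.62909 + 0.37091)^3.
P(M) = 0.62909^3 = 0.248965
P(M+2) = 3 × 0.62909^2 × 0.37091^1 = 0.440368
P(M+4) = 3 × 0.62909^1 × 0.37091^2 = 0.259640
P(M+6) = 0.37091^3 = 0.051028
The M+2 peak is largest (0.440368); scaling to 100 gives 56.54 : 100.00 : 58.96 : 11.59.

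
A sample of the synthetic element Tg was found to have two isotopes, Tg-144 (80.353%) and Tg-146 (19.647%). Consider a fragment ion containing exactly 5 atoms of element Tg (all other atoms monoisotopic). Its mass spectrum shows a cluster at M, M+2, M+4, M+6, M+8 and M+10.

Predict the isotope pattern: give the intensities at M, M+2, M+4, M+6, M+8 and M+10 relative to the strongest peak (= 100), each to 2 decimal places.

81.80 : 100.00 : 48.90 : 11.96 : 1.46 : 0.07

Each Tg atom is independently Tg-144 (p = 0.80353) or Tg-146 (q = 0.19647); the cluster is the binomial expansion (p + q)^5.
P(M) = 0.80353^5 = 0.334974
P(M+2) = 5 × 0.80353^4 × 0.19647^1 = 0.409520
P(M+4) = 10 × 0.80353^3 × 0.19647^2 = 0.200262
P(M+6) = 10 × 0.80353^2 × 0.19647^3 = 0.048966
P(M+8) = 5 × 0.80353^1 × 0.19647^4 = 0.005986
P(M+10) = 0.19647^5 = 0.000293
The M+2 peak is largest (0.409520); scaling to 100 gives 81.80 : 100.00 : 48.90 : 11.96 : 1.46 : 0.07.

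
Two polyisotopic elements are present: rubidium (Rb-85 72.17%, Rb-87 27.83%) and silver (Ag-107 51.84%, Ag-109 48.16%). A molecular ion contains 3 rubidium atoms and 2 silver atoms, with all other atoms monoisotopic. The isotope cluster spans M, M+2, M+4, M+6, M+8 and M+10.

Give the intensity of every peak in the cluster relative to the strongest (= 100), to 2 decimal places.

28.91 : 87.17 : 100.00 : 54.49 : 14.21 : 1.43

Rubidium pattern (n=3): 0.37589809 : 0.43485841 : 0.16768892 : 0.02155458
Silver pattern (n=2): 0.26873856 : 0.49932288 : 0.23193856
Convolve the two distributions (both contribute in 2-u steps):
  M: 0.37589809×0.26873856 = 0.101018
  M+2: 0.37589809×0.49932288 + 0.43485841×0.26873856 = 0.304558
  M+4: 0.37589809×0.23193856 + 0.43485841×0.49932288 + 0.16768892×0.26873856 = 0.349384
  M+6: 0.43485841×0.23193856 + 0.16768892×0.49932288 + 0.02155458×0.26873856 = 0.190384
  M+8: 0.16768892×0.23193856 + 0.02155458×0.49932288 = 0.049656
  M+10: 0.02155458×0.23193856 = 0.004999
Scale to base peak (0.349384) = 100: 28.91 : 87.17 : 100.00 : 54.49 : 14.21 : 1.43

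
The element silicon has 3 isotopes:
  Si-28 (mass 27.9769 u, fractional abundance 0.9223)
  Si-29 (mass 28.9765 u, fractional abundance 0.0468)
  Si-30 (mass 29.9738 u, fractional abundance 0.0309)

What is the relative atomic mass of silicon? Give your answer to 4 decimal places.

28.0854 u

Average mass = Σ (abundance × isotope mass) = 0.9223 × 27.9769 + 0.0468 × 28.9765 + 0.0309 × 29.9738
= 25.80309 + 1.35610 + 0.92619 = 28.08538 u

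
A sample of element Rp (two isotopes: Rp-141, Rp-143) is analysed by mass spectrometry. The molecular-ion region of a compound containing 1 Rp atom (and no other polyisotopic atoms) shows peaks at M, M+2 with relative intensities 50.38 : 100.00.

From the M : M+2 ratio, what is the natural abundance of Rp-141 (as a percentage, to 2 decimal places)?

33.50%

Write p for the Rp-141 fraction. I(M+2)/I(M) = [C(1,1)·p^0·(1−p)] / p^1 = 1·(1−p)/p = 100.00/50.38 = 1.9849
(1−p)/p = 1.9849/1 = 1.9849  ⇒  p = 1/(1 + 1.9849) = 0.3350
Rp-141: 33.50%, Rp-143: 66.50%.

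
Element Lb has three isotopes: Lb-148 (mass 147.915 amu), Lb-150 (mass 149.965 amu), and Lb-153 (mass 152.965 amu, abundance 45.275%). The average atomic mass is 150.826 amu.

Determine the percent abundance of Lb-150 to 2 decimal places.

Let x and y be the fractions of Lb-148 and Lb-150. Then x + y = 1 − 0.45275 = 0.54725 and 147.915x + 149.965y = 150.826 − 0.45275×152.965 = 81.57109625.
Substituting: 147.915x + 149.965(0.54725 − x) = 81.57109625
(147.915 − 149.965)x = -0.49725  ⇒  x = 0.24256, y = 0.30469
Lb-148: 24.26%, Lb-150: 30.47%.

30.47%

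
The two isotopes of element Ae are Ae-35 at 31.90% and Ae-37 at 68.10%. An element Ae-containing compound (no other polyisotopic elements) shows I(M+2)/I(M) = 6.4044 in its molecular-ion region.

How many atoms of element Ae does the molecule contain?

3

With n Ae atoms, P(M+2)/P(M) = C(n,1)·p^(n−1)q / p^n = n·q/p = n · 0.6810/0.3190.
n = 6.4044 × 0.3190/0.6810 = 3.00 ≈ 3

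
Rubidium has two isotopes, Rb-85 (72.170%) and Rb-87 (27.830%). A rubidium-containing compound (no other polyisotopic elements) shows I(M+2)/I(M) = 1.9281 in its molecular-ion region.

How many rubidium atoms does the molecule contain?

For n independent Rb atoms, I(M+2)/I(M) = n · (abundance Rb-87) / (abundance Rb-85) = n · 0.27830/0.72170.
n = 1.9281 × 0.72170/0.27830 = 5.00 ≈ 5

5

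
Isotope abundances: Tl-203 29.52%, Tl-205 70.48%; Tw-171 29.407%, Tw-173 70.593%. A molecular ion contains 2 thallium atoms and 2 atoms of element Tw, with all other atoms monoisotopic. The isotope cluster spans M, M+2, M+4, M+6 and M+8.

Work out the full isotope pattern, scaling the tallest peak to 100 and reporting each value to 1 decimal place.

Thallium pattern (n=2): 0.08714304 : 0.41611392 : 0.49674304
Element Tw pattern (n=2): 0.08647716 : 0.41518567 : 0.49833716
Convolve the two distributions (both contribute in 2-u steps):
  M: 0.08714304×0.08647716 = 0.007536
  M+2: 0.08714304×0.41518567 + 0.41611392×0.08647716 = 0.072165
  M+4: 0.08714304×0.49833716 + 0.41611392×0.41518567 + 0.49674304×0.08647716 = 0.259148
  M+6: 0.41611392×0.49833716 + 0.49674304×0.41518567 = 0.413606
  M+8: 0.49674304×0.49833716 = 0.247546
Scale to base peak (0.413606) = 100: 1.8 : 17.4 : 62.7 : 100.0 : 59.9

1.8 : 17.4 : 62.7 : 100.0 : 59.9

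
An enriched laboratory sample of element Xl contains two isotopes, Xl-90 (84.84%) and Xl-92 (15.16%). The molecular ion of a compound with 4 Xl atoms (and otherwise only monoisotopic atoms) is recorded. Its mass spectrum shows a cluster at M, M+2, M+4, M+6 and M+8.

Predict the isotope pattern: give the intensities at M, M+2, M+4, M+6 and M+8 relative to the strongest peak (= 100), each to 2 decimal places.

100.00 : 71.48 : 19.16 : 2.28 : 0.10

Expanding (0.8484 + 0.1516)^4:
P(M) = 0.8484^4 = 0.518087
P(M+2) = 4 × 0.8484^3 × 0.1516^1 = 0.370306
P(M+4) = 6 × 0.8484^2 × 0.1516^2 = 0.099255
P(M+6) = 4 × 0.8484^1 × 0.1516^3 = 0.011824
P(M+8) = 0.1516^4 = 0.000528
The M peak is largest (0.518087); scaling to 100 gives 100.00 : 71.48 : 19.16 : 2.28 : 0.10.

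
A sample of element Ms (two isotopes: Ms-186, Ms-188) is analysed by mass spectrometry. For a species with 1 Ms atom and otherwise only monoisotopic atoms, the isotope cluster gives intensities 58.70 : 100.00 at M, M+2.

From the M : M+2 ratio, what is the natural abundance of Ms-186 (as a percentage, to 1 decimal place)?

37.0%

If p is the fraction of Ms that is Ms-186, then I(M+2)/I(M) = [C(1,1)·p^0·(1−p)] / p^1 = 1·(1−p)/p = 100.00/58.70 = 1.7036
(1−p)/p = 1.7036/1 = 1.7036  ⇒  p = 1/(1 + 1.7036) = 0.3699
Ms-186: 37.0%, Ms-188: 63.0%.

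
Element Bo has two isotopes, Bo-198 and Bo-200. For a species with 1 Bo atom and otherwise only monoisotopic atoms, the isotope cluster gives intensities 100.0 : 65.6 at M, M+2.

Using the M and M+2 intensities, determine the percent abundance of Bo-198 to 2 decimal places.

60.39%

Let p = fractional abundance of Bo-198. I(M+2)/I(M) = [C(1,1)·p^0·(1−p)] / p^1 = 1·(1−p)/p = 65.6/100.0 = 0.6560
(1−p)/p = 0.6560/1 = 0.6560  ⇒  p = 1/(1 + 0.6560) = 0.6039
Bo-198: 60.39%, Bo-200: 39.61%.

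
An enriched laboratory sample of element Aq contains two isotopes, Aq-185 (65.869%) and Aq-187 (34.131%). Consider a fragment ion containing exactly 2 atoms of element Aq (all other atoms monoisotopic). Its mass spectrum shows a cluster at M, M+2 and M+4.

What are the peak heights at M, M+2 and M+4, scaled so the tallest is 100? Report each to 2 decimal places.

96.49 : 100.00 : 25.91

Expanding (0.65869 + 0.34131)^2:
P(M) = 0.65869^2 = 0.433873
P(M+2) = 2 × 0.65869^1 × 0.34131^1 = 0.449635
P(M+4) = 0.34131^2 = 0.116493
The M+2 peak is largest (0.449635); scaling to 100 gives 96.49 : 100.00 : 25.91.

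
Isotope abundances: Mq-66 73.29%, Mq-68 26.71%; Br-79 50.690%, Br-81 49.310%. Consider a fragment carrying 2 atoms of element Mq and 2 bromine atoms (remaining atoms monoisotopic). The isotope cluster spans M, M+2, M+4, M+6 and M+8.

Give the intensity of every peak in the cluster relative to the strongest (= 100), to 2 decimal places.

37.39 : 100.00 : 93.37 : 35.45 : 4.70

Element Mq pattern (n=2): 0.53714241 : 0.39151518 : 0.07134241
Bromine pattern (n=2): 0.25694761 : 0.49990478 : 0.24314761
Convolve the two distributions (both contribute in 2-u steps):
  M: 0.53714241×0.25694761 = 0.138017
  M+2: 0.53714241×0.49990478 + 0.39151518×0.25694761 = 0.369119
  M+4: 0.53714241×0.24314761 + 0.39151518×0.49990478 + 0.07134241×0.25694761 = 0.344656
  M+6: 0.39151518×0.24314761 + 0.07134241×0.49990478 = 0.130860
  M+8: 0.07134241×0.24314761 = 0.017347
Scale to base peak (0.369119) = 100: 37.39 : 100.00 : 93.37 : 35.45 : 4.70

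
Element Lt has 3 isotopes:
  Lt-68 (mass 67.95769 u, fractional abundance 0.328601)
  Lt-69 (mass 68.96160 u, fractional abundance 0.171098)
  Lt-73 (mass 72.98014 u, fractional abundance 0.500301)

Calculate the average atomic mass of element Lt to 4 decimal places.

The abundance-weighted mean is 0.328601 × 67.95769 + 0.171098 × 68.96160 + 0.500301 × 72.98014
= 22.330965 + 11.799192 + 36.512037 = 70.642194 u

70.6422 u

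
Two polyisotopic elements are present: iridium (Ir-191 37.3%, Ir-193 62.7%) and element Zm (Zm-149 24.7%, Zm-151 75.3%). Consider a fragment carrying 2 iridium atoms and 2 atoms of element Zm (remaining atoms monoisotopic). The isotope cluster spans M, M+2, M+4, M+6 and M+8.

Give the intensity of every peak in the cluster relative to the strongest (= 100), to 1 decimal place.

Iridium pattern (n=2): 0.139129 : 0.467742 : 0.393129
Element Zm pattern (n=2): 0.061009 : 0.371982 : 0.567009
Convolve the two distributions (both contribute in 2-u steps):
  M: 0.139129×0.061009 = 0.008488
  M+2: 0.139129×0.371982 + 0.467742×0.061009 = 0.080290
  M+4: 0.139129×0.567009 + 0.467742×0.371982 + 0.393129×0.061009 = 0.276863
  M+6: 0.467742×0.567009 + 0.393129×0.371982 = 0.411451
  M+8: 0.393129×0.567009 = 0.222908
Scale to base peak (0.411451) = 100: 2.1 : 19.5 : 67.3 : 100.0 : 54.2

2.1 : 19.5 : 67.3 : 100.0 : 54.2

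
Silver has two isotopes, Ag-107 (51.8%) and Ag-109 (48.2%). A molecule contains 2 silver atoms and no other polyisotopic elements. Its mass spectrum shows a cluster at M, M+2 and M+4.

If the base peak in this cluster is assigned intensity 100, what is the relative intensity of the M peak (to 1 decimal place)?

53.7

(0.518 + 0.482)^2 gives M 0.2683, M+2 0.4994, M+4 0.2323; the largest is M+2.
P(M+2) = C(2,1) × 0.518^1 × 0.482^1 = 2 × 0.5180 × 0.4820 = 0.499352 (base)
P(M) = C(2,0) × 0.518^2 × 0.482^0 = 1 × 0.268324 × 1.0000 = 0.268324
Relative intensity = 0.268324 / 0.499352 × 100 = 53.7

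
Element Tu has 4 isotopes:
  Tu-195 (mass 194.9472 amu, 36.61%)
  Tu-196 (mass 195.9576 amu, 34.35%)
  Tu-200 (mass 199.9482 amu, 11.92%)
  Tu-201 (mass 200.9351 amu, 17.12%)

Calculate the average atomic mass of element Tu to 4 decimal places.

196.9155 amu

Ar = Σ fᵢ·mᵢ = 0.3661 × 194.9472 + 0.3435 × 195.9576 + 0.1192 × 199.9482 + 0.1712 × 200.9351
= 71.37017 + 67.31144 + 23.83383 + 34.40009 = 196.91553 amu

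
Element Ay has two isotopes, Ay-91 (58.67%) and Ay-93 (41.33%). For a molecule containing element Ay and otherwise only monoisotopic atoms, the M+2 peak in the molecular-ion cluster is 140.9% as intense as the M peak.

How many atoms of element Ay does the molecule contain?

2

The M+2/M ratio from n Ay atoms is n · q/p = n · 0.4133/0.5867.
n = 1.409 × 0.5867/0.4133 = 2.00 ≈ 2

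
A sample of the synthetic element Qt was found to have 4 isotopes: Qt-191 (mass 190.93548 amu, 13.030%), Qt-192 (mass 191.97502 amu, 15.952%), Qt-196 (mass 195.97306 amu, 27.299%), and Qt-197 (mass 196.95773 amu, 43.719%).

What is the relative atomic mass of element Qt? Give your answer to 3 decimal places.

The abundance-weighted mean is 0.13030 × 190.93548 + 0.15952 × 191.97502 + 0.27299 × 195.97306 + 0.43719 × 196.95773
= 24.878893 + 30.623855 + 53.498686 + 86.107950 = 195.109384 amu

195.109 amu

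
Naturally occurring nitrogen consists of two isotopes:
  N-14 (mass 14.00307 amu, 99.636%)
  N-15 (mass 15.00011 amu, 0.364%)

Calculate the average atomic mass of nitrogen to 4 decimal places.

The abundance-weighted mean is 0.99636 × 14.00307 + 0.00364 × 15.00011
= 13.952099 + 0.054600 = 14.006699 amu

14.0067 amu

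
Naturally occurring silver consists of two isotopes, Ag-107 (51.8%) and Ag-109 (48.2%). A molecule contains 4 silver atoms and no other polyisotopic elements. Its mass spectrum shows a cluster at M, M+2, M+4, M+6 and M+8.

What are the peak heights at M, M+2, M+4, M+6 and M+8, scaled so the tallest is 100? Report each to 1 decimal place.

19.2 : 71.6 : 100.0 : 62.0 : 14.4

Each Ag atom is independently Ag-107 (p = 0.518) or Ag-109 (q = 0.482); the cluster is the binomial expansion (p + q)^4.
P(M) = 0.518^4 = 0.071998
P(M+2) = 4 × 0.518^3 × 0.482^1 = 0.267976
P(M+4) = 6 × 0.518^2 × 0.482^2 = 0.374029
P(M+6) = 4 × 0.518^1 × 0.482^3 = 0.232023
P(M+8) = 0.482^4 = 0.053974
The M+4 peak is largest (0.374029); scaling to 100 gives 19.2 : 71.6 : 100.0 : 62.0 : 14.4.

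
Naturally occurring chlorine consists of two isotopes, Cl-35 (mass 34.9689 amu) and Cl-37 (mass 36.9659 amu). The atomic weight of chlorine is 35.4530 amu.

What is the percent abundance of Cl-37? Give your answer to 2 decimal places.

With x = fraction of Cl-35 (so Cl-37 is 1 − x):
34.9689·x + 36.9659·(1 − x) = 35.4530
(34.9689 − 36.9659)·x = 35.4530 − 36.9659
x = -1.5129 / -1.9970 = 0.75759 → 75.76% Cl-35, 24.24% Cl-37.

24.24%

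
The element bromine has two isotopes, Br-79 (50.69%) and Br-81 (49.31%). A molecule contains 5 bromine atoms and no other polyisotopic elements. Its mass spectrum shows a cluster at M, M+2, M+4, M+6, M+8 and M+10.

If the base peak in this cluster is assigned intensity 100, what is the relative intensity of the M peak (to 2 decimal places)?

(0.5069 + 0.4931)^5 gives M 0.0335, M+2 0.1628, M+4 0.3167, M+6 0.3081, M+8 0.1498, M+10 0.0292; the largest is M+4.
P(M+4) = C(5,2) × 0.5069^3 × 0.4931^2 = 10 × 0.13024674 × 0.24314761 = 0.316692 (base)
P(M) = C(5,0) × 0.5069^5 × 0.4931^0 = 1 × 0.03346659 × 1.0000 = 0.033467
Relative intensity = 0.033467 / 0.316692 × 100 = 10.57

10.57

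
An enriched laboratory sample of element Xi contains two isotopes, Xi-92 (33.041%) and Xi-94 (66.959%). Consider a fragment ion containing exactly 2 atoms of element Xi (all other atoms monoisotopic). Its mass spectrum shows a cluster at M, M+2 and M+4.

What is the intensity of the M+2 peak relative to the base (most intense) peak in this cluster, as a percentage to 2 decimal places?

(0.33041 + 0.66959)^2 gives M 0.1092, M+2 0.4425, M+4 0.4484; the largest is M+4.
P(M+4) = C(2,2) × 0.33041^0 × 0.66959^2 = 1 × 1.0000 × 0.44835077 = 0.448351 (base)
P(M+2) = C(2,1) × 0.33041^1 × 0.66959^1 = 2 × 0.33041 × 0.66959 = 0.442478
Relative intensity = 0.442478 / 0.448351 × 100 = 98.69

98.69%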